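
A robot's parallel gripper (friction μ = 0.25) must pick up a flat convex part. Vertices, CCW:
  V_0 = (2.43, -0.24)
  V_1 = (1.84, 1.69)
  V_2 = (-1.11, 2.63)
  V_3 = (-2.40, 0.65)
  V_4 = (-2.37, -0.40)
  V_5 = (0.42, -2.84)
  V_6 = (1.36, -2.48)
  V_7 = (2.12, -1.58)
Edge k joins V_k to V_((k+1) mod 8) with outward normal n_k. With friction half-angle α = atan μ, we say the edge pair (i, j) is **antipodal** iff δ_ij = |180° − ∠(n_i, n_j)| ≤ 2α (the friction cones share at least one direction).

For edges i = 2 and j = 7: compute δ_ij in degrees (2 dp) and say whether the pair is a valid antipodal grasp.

δ = 20.06°, valid

α = atan 0.25 = 14.04°;  2α = 28.07°
edge 2: e_2 = (-1.29, -1.98);  n_2 = (-0.8379, +0.5459)
edge 7: e_7 = (+0.31, +1.34);  n_7 = (+0.9743, -0.2254)
∠(n_2, n_7) = 159.94°
δ = |180° − 159.94°| = 20.06°
20.06° ≤ 2α = 28.07°  →  valid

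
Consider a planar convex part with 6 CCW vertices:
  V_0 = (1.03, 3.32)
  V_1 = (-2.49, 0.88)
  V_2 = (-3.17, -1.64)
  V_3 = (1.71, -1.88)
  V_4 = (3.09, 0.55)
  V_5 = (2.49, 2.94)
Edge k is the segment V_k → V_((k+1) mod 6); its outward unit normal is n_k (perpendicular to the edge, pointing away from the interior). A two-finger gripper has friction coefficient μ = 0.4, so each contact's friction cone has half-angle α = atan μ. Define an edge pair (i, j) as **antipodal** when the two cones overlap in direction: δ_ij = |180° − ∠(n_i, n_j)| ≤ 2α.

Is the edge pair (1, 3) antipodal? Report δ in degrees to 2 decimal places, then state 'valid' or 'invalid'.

α = atan 0.4 = 21.80°;  2α = 43.60°
edge 1: e_1 = (-0.68, -2.52);  n_1 = (-0.9655, +0.2605)
edge 3: e_3 = (+1.38, +2.43);  n_3 = (+0.8696, -0.4938)
∠(n_1, n_3) = 165.51°
δ = |180° − 165.51°| = 14.49°
14.49° ≤ 2α = 43.60°  →  valid

δ = 14.49°, valid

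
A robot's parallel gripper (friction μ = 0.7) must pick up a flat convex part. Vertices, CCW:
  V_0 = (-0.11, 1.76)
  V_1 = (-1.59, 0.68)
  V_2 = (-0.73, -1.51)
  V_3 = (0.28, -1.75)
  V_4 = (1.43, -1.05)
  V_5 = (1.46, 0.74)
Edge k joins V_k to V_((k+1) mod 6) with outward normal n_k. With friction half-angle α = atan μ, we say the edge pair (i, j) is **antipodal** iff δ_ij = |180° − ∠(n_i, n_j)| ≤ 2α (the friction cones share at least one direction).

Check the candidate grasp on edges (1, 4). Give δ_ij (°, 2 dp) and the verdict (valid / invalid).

α = atan 0.7 = 34.99°;  2α = 69.98°
edge 1: e_1 = (+0.86, -2.19);  n_1 = (-0.9308, -0.3655)
edge 4: e_4 = (+0.03, +1.79);  n_4 = (+0.9999, -0.0168)
∠(n_1, n_4) = 157.60°
δ = |180° − 157.60°| = 22.40°
22.40° ≤ 2α = 69.98°  →  valid

δ = 22.40°, valid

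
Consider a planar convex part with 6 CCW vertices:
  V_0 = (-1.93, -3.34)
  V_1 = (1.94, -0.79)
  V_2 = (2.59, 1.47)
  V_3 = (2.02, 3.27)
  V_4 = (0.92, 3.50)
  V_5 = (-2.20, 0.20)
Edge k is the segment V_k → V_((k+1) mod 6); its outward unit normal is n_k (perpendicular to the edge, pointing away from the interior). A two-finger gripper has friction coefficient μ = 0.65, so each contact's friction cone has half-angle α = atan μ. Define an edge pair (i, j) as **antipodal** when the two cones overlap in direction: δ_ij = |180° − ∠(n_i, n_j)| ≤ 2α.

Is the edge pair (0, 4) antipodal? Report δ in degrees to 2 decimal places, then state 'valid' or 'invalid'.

α = atan 0.65 = 33.02°;  2α = 66.05°
edge 0: e_0 = (+3.87, +2.55);  n_0 = (+0.5502, -0.8350)
edge 4: e_4 = (-3.12, -3.30);  n_4 = (-0.7266, +0.6870)
∠(n_0, n_4) = 166.78°
δ = |180° − 166.78°| = 13.22°
13.22° ≤ 2α = 66.05°  →  valid

δ = 13.22°, valid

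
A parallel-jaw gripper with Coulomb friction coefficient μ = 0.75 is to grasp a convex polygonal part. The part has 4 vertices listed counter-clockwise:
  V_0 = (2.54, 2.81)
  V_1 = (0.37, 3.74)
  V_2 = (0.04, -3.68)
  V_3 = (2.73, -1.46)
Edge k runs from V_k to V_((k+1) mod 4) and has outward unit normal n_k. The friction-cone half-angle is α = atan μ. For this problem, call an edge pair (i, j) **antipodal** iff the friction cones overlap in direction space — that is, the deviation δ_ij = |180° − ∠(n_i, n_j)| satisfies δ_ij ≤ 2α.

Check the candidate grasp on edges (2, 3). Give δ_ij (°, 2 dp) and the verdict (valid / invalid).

δ = 126.98°, invalid

α = atan 0.75 = 36.87°;  2α = 73.74°
edge 2: e_2 = (+2.69, +2.22);  n_2 = (+0.6365, -0.7713)
edge 3: e_3 = (-0.19, +4.27);  n_3 = (+0.9990, +0.0445)
∠(n_2, n_3) = 53.02°
δ = |180° − 53.02°| = 126.98°
126.98° > 2α = 73.74°  →  invalid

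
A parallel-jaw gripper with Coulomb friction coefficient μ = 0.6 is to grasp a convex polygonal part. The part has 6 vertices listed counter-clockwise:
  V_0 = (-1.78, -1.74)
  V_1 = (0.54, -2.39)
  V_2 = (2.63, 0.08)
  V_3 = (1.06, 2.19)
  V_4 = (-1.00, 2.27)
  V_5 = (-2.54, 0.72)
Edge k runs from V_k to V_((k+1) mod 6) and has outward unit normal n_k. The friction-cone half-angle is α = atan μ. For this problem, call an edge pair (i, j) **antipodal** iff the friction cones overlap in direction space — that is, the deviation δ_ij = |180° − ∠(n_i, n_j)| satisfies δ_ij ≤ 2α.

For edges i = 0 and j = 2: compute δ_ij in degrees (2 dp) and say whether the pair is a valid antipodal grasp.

α = atan 0.6 = 30.96°;  2α = 61.93°
edge 0: e_0 = (+2.32, -0.65);  n_0 = (-0.2698, -0.9629)
edge 2: e_2 = (-1.57, +2.11);  n_2 = (+0.8023, +0.5970)
∠(n_0, n_2) = 142.30°
δ = |180° − 142.30°| = 37.70°
37.70° ≤ 2α = 61.93°  →  valid

δ = 37.70°, valid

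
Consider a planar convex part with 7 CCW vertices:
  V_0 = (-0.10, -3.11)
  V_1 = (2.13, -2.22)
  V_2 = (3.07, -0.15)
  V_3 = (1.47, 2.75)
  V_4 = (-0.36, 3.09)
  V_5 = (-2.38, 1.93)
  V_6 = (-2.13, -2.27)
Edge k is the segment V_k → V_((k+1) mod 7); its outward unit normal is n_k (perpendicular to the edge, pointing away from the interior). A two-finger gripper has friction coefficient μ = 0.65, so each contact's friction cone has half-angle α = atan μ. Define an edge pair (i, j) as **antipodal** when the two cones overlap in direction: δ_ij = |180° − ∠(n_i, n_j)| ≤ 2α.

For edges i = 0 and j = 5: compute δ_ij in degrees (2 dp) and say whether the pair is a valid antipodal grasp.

α = atan 0.65 = 33.02°;  2α = 66.05°
edge 0: e_0 = (+2.23, +0.89);  n_0 = (+0.3707, -0.9288)
edge 5: e_5 = (+0.25, -4.20);  n_5 = (-0.9982, -0.0594)
∠(n_0, n_5) = 108.35°
δ = |180° − 108.35°| = 71.65°
71.65° > 2α = 66.05°  →  invalid

δ = 71.65°, invalid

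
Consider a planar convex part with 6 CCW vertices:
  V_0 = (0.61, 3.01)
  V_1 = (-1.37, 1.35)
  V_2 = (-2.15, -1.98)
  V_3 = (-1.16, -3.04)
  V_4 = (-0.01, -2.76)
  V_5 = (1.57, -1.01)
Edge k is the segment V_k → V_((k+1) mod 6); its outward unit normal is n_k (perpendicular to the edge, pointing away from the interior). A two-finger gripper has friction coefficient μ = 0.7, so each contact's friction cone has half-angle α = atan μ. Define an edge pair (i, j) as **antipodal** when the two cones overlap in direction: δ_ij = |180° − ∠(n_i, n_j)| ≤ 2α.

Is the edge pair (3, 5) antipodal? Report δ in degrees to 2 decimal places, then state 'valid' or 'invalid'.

δ = 90.25°, invalid

α = atan 0.7 = 34.99°;  2α = 69.98°
edge 3: e_3 = (+1.15, +0.28);  n_3 = (+0.2366, -0.9716)
edge 5: e_5 = (-0.96, +4.02);  n_5 = (+0.9727, +0.2323)
∠(n_3, n_5) = 89.75°
δ = |180° − 89.75°| = 90.25°
90.25° > 2α = 69.98°  →  invalid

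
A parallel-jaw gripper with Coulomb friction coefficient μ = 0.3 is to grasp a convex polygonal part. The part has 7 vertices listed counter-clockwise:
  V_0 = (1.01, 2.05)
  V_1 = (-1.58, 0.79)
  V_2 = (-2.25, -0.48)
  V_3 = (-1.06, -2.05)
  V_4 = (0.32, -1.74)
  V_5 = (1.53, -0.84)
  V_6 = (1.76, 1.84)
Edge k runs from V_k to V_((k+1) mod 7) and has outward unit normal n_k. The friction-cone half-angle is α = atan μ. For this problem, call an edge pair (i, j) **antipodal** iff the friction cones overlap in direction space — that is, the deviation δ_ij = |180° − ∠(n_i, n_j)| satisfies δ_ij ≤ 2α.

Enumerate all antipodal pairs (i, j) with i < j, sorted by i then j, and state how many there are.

α = atan 0.3 = 16.70°;  2α = 33.40°
n_0 = (-0.4375, +0.8992)
n_1 = (-0.8845, +0.4666)
n_2 = (-0.7969, -0.6041)
n_3 = (+0.2192, -0.9757)
n_4 = (+0.5968, -0.8024)
n_5 = (+0.9963, -0.0855)
n_6 = (+0.2696, +0.9630)
  (0,1): δ = 143.76°  ·
  (0,2): δ = 78.78°  ·
  (0,3): δ = 13.28°  ✓
  (0,4): δ = 10.70°  ✓
  (0,5): δ = 59.15°  ·
  (0,6): δ = 138.42°  ·
  (1,2): δ = 115.02°  ·
  (1,3): δ = 49.53°  ·
  (1,4): δ = 25.54°  ✓
  (1,5): δ = 22.91°  ✓
  (1,6): δ = 102.17°  ·
  (2,3): δ = 114.50°  ·
  (2,4): δ = 90.52°  ·
  (2,5): δ = 42.07°  ·
  (2,6): δ = 37.20°  ·
  (3,4): δ = 156.02°  ·
  (3,5): δ = 107.57°  ·
  (3,6): δ = 28.30°  ✓
  (4,5): δ = 131.55°  ·
  (4,6): δ = 52.28°  ·
  (5,6): δ = 100.74°  ·
antipodal pairs: 5

count = 5; pairs: (0,3), (0,4), (1,4), (1,5), (3,6)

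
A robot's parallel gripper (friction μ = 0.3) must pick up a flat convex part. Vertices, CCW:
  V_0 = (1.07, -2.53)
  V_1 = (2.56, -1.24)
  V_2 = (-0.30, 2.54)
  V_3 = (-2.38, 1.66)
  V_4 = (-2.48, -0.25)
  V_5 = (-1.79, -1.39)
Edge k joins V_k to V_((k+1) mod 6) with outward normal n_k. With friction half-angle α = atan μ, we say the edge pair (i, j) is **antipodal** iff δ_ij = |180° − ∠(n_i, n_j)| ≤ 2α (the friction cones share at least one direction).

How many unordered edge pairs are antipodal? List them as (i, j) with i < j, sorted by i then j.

α = atan 0.3 = 16.70°;  2α = 33.40°
n_0 = (+0.6545, -0.7560)
n_1 = (+0.7975, +0.6034)
n_2 = (-0.3896, +0.9210)
n_3 = (-0.9986, +0.0523)
n_4 = (-0.8555, -0.5178)
n_5 = (-0.3703, -0.9289)
  (0,1): δ = 93.77°  ·
  (0,2): δ = 17.95°  ✓
  (0,3): δ = 46.12°  ·
  (0,4): δ = 80.30°  ·
  (0,5): δ = 117.38°  ·
  (1,2): δ = 104.18°  ·
  (1,3): δ = 40.11°  ·
  (1,4): δ = 5.93°  ✓
  (1,5): δ = 31.16°  ✓
  (2,3): δ = 115.93°  ·
  (2,4): δ = 81.75°  ·
  (2,5): δ = 44.66°  ·
  (3,4): δ = 145.82°  ·
  (3,5): δ = 108.74°  ·
  (4,5): δ = 142.92°  ·
antipodal pairs: 3

count = 3; pairs: (0,2), (1,4), (1,5)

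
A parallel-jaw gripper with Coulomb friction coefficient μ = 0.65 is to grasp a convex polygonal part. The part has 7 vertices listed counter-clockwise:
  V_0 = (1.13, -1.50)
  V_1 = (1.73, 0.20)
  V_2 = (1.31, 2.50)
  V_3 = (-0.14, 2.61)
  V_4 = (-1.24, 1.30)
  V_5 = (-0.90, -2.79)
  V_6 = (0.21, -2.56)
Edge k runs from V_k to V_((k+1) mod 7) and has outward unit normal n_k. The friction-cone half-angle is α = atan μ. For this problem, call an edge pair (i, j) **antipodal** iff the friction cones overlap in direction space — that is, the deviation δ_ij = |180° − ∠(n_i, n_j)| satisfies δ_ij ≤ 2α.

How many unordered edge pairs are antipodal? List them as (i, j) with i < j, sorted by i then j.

count = 9; pairs: (0,3), (0,4), (1,3), (1,4), (2,5), (2,6), (3,5), (3,6), (4,6)

α = atan 0.65 = 33.02°;  2α = 66.05°
n_0 = (+0.9430, -0.3328)
n_1 = (+0.9837, +0.1796)
n_2 = (+0.0756, +0.9971)
n_3 = (-0.7658, +0.6431)
n_4 = (-0.9966, -0.0828)
n_5 = (+0.2029, -0.9792)
n_6 = (+0.7552, -0.6555)
  (0,1): δ = 150.21°  ·
  (0,2): δ = 74.90°  ·
  (0,3): δ = 20.58°  ✓
  (0,4): δ = 24.19°  ✓
  (0,5): δ = 121.15°  ·
  (0,6): δ = 158.48°  ·
  (1,2): δ = 104.69°  ·
  (1,3): δ = 50.37°  ✓
  (1,4): δ = 5.60°  ✓
  (1,5): δ = 91.36°  ·
  (1,6): δ = 128.70°  ·
  (2,3): δ = 125.68°  ·
  (2,4): δ = 80.91°  ·
  (2,5): δ = 16.04°  ✓
  (2,6): δ = 53.38°  ✓
  (3,4): δ = 135.23°  ·
  (3,5): δ = 38.27°  ✓
  (3,6): δ = 0.94°  ✓
  (4,5): δ = 83.05°  ·
  (4,6): δ = 45.71°  ✓
  (5,6): δ = 142.66°  ·
antipodal pairs: 9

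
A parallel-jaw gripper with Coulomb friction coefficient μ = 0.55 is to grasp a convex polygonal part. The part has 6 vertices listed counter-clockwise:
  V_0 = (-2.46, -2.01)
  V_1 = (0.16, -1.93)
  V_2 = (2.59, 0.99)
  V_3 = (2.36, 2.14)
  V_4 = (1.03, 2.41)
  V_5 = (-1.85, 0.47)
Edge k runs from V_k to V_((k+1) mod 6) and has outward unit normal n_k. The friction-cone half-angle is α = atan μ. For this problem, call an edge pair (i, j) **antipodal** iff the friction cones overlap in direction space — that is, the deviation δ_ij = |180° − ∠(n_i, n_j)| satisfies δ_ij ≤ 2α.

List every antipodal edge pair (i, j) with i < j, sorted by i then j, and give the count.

count = 5; pairs: (0,3), (0,4), (1,4), (1,5), (2,5)

α = atan 0.55 = 28.81°;  2α = 57.62°
n_0 = (+0.0305, -0.9995)
n_1 = (+0.7687, -0.6397)
n_2 = (+0.9806, +0.1961)
n_3 = (+0.1989, +0.9800)
n_4 = (-0.5587, +0.8294)
n_5 = (-0.9711, +0.2388)
  (0,1): δ = 131.52°  ·
  (0,2): δ = 80.44°  ·
  (0,3): δ = 13.22°  ✓
  (0,4): δ = 32.22°  ✓
  (0,5): δ = 74.43°  ·
  (1,2): δ = 128.92°  ·
  (1,3): δ = 61.71°  ·
  (1,4): δ = 16.27°  ✓
  (1,5): δ = 25.95°  ✓
  (2,3): δ = 112.79°  ·
  (2,4): δ = 67.35°  ·
  (2,5): δ = 25.13°  ✓
  (3,4): δ = 134.56°  ·
  (3,5): δ = 92.34°  ·
  (4,5): δ = 137.78°  ·
antipodal pairs: 5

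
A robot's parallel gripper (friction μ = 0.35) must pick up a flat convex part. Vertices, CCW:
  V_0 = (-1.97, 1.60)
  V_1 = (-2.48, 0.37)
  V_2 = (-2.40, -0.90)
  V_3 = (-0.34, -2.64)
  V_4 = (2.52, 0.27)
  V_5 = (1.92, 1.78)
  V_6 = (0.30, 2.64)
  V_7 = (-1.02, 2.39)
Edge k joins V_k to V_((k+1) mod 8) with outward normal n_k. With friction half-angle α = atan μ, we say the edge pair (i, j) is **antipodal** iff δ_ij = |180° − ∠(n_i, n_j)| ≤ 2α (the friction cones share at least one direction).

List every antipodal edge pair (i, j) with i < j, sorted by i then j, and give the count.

count = 6; pairs: (0,3), (1,4), (2,4), (2,5), (3,6), (3,7)

α = atan 0.35 = 19.29°;  2α = 38.58°
n_0 = (-0.9237, +0.3830)
n_1 = (-0.9980, -0.0629)
n_2 = (-0.6453, -0.7639)
n_3 = (+0.7132, -0.7010)
n_4 = (+0.9293, +0.3693)
n_5 = (+0.4689, +0.8833)
n_6 = (-0.1861, +0.9825)
n_7 = (-0.6394, +0.7689)
  (0,1): δ = 153.88°  ·
  (0,2): δ = 107.67°  ·
  (0,3): δ = 21.98°  ✓
  (0,4): δ = 44.19°  ·
  (0,5): δ = 84.56°  ·
  (0,6): δ = 123.25°  ·
  (0,7): δ = 152.27°  ·
  (1,2): δ = 133.79°  ·
  (1,3): δ = 48.11°  ·
  (1,4): δ = 18.07°  ✓
  (1,5): δ = 58.43°  ·
  (1,6): δ = 97.12°  ·
  (1,7): δ = 126.14°  ·
  (2,3): δ = 94.32°  ·
  (2,4): δ = 28.14°  ✓
  (2,5): δ = 12.22°  ✓
  (2,6): δ = 50.91°  ·
  (2,7): δ = 79.93°  ·
  (3,4): δ = 113.83°  ·
  (3,5): δ = 73.46°  ·
  (3,6): δ = 34.77°  ✓
  (3,7): δ = 5.75°  ✓
  (4,5): δ = 139.63°  ·
  (4,6): δ = 100.95°  ·
  (4,7): δ = 71.92°  ·
  (5,6): δ = 141.31°  ·
  (5,7): δ = 112.29°  ·
  (6,7): δ = 150.98°  ·
antipodal pairs: 6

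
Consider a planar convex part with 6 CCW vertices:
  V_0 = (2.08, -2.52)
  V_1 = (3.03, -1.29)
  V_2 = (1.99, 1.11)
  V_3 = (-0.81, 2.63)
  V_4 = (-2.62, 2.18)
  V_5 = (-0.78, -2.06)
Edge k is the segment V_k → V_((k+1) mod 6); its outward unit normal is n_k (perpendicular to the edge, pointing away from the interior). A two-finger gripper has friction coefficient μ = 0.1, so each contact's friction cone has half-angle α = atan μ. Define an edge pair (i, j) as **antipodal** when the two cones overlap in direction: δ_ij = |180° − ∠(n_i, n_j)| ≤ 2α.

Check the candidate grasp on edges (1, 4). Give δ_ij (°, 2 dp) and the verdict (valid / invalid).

α = atan 0.1 = 5.71°;  2α = 11.42°
edge 1: e_1 = (-1.04, +2.40);  n_1 = (+0.9176, +0.3976)
edge 4: e_4 = (+1.84, -4.24);  n_4 = (-0.9173, -0.3981)
∠(n_1, n_4) = 179.97°
δ = |180° − 179.97°| = 0.03°
0.03° ≤ 2α = 11.42°  →  valid

δ = 0.03°, valid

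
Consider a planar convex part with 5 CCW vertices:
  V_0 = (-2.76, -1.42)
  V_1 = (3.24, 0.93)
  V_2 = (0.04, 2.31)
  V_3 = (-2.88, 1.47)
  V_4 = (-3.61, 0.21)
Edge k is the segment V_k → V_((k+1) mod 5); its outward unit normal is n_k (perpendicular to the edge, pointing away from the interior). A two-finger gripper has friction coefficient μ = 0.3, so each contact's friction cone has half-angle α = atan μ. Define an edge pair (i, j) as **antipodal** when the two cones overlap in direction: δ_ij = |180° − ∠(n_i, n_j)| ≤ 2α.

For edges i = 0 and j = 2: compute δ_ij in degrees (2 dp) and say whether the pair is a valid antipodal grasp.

δ = 5.34°, valid

α = atan 0.3 = 16.70°;  2α = 33.40°
edge 0: e_0 = (+6.00, +2.35);  n_0 = (+0.3647, -0.9311)
edge 2: e_2 = (-2.92, -0.84);  n_2 = (-0.2765, +0.9610)
∠(n_0, n_2) = 174.66°
δ = |180° − 174.66°| = 5.34°
5.34° ≤ 2α = 33.40°  →  valid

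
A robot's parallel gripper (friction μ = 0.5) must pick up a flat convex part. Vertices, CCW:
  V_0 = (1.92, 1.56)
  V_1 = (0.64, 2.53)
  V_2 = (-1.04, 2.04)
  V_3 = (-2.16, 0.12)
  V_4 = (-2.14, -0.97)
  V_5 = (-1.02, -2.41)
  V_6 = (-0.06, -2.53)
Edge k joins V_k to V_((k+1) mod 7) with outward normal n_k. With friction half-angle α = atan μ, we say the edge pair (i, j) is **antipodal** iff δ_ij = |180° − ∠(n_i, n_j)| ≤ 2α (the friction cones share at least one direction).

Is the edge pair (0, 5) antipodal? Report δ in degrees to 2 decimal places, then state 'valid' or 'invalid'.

δ = 30.03°, valid

α = atan 0.5 = 26.57°;  2α = 53.13°
edge 0: e_0 = (-1.28, +0.97);  n_0 = (+0.6040, +0.7970)
edge 5: e_5 = (+0.96, -0.12);  n_5 = (-0.1240, -0.9923)
∠(n_0, n_5) = 149.97°
δ = |180° − 149.97°| = 30.03°
30.03° ≤ 2α = 53.13°  →  valid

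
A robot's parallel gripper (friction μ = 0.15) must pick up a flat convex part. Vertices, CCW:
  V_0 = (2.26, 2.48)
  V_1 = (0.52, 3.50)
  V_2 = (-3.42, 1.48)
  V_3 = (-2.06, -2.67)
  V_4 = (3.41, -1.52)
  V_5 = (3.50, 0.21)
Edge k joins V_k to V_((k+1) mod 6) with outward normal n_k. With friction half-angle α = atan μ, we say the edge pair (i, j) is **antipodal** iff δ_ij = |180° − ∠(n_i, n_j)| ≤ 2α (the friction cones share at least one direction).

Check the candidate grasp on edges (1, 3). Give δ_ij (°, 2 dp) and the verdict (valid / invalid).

α = atan 0.15 = 8.53°;  2α = 17.06°
edge 1: e_1 = (-3.94, -2.02);  n_1 = (-0.4562, +0.8899)
edge 3: e_3 = (+5.47, +1.15);  n_3 = (+0.2057, -0.9786)
∠(n_1, n_3) = 164.73°
δ = |180° − 164.73°| = 15.27°
15.27° ≤ 2α = 17.06°  →  valid

δ = 15.27°, valid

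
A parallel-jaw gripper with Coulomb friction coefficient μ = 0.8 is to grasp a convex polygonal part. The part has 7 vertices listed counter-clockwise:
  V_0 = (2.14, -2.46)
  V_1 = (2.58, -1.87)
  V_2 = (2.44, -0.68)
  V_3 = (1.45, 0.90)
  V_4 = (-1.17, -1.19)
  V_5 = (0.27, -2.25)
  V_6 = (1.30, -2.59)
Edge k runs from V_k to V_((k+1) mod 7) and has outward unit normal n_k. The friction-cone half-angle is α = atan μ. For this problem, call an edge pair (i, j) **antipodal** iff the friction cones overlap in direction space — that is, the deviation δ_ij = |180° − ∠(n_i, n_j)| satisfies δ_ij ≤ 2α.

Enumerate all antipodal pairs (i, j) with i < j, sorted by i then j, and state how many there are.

count = 10; pairs: (0,3), (1,3), (1,4), (1,5), (2,4), (2,5), (2,6), (3,4), (3,5), (3,6)

α = atan 0.8 = 38.66°;  2α = 77.32°
n_0 = (+0.8016, -0.5978)
n_1 = (+0.9932, +0.1168)
n_2 = (+0.8474, +0.5310)
n_3 = (-0.6236, +0.7817)
n_4 = (-0.5928, -0.8053)
n_5 = (-0.3135, -0.9496)
n_6 = (+0.1529, -0.9882)
  (0,1): δ = 136.58°  ·
  (0,2): δ = 111.22°  ·
  (0,3): δ = 14.71°  ✓
  (0,4): δ = 90.36°  ·
  (0,5): δ = 108.45°  ·
  (0,6): δ = 135.51°  ·
  (1,2): δ = 154.64°  ·
  (1,3): δ = 58.13°  ✓
  (1,4): δ = 46.93°  ✓
  (1,5): δ = 65.02°  ✓
  (1,6): δ = 92.09°  ·
  (2,3): δ = 83.49°  ·
  (2,4): δ = 21.57°  ✓
  (2,5): δ = 39.66°  ✓
  (2,6): δ = 66.73°  ✓
  (3,4): δ = 74.94°  ✓
  (3,5): δ = 56.85°  ✓
  (3,6): δ = 29.78°  ✓
  (4,5): δ = 161.91°  ·
  (4,6): δ = 134.85°  ·
  (5,6): δ = 152.93°  ·
antipodal pairs: 10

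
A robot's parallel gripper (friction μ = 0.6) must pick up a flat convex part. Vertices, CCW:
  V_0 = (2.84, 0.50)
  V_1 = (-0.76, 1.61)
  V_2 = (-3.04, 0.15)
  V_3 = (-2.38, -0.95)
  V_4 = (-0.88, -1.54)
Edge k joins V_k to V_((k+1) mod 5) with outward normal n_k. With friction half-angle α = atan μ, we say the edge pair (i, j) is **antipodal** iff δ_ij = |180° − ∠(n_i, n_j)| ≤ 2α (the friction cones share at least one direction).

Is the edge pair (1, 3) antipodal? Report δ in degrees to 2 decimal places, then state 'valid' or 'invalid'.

δ = 54.10°, valid

α = atan 0.6 = 30.96°;  2α = 61.93°
edge 1: e_1 = (-2.28, -1.46);  n_1 = (-0.5393, +0.8421)
edge 3: e_3 = (+1.50, -0.59);  n_3 = (-0.3660, -0.9306)
∠(n_1, n_3) = 125.90°
δ = |180° − 125.90°| = 54.10°
54.10° ≤ 2α = 61.93°  →  valid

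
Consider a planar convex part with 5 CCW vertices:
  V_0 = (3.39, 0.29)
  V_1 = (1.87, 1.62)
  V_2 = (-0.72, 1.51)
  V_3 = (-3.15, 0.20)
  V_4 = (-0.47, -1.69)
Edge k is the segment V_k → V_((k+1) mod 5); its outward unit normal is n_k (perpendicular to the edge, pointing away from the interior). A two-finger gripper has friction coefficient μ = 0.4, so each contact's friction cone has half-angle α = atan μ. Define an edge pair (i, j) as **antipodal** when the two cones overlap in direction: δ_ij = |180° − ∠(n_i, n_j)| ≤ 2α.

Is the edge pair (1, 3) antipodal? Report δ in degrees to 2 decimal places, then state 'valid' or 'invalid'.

δ = 37.62°, valid

α = atan 0.4 = 21.80°;  2α = 43.60°
edge 1: e_1 = (-2.59, -0.11);  n_1 = (-0.0424, +0.9991)
edge 3: e_3 = (+2.68, -1.89);  n_3 = (-0.5763, -0.8172)
∠(n_1, n_3) = 142.38°
δ = |180° − 142.38°| = 37.62°
37.62° ≤ 2α = 43.60°  →  valid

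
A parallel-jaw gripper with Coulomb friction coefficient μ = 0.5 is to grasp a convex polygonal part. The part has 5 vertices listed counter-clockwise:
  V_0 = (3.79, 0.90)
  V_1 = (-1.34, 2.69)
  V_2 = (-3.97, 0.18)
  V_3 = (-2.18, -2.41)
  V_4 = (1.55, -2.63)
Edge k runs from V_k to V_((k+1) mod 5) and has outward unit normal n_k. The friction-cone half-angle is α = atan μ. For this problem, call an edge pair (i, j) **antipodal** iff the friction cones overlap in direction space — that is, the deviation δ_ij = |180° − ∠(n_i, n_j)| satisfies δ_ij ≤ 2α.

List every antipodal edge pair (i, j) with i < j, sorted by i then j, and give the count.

count = 4; pairs: (0,2), (0,3), (1,3), (1,4)

α = atan 0.5 = 26.57°;  2α = 53.13°
n_0 = (+0.3294, +0.9442)
n_1 = (-0.6904, +0.7234)
n_2 = (-0.8226, -0.5685)
n_3 = (-0.0589, -0.9983)
n_4 = (+0.8444, -0.5358)
  (0,1): δ = 117.10°  ·
  (0,2): δ = 36.12°  ✓
  (0,3): δ = 15.86°  ✓
  (0,4): δ = 76.84°  ·
  (1,2): δ = 99.01°  ·
  (1,3): δ = 47.04°  ✓
  (1,4): δ = 13.94°  ✓
  (2,3): δ = 128.02°  ·
  (2,4): δ = 67.05°  ·
  (3,4): δ = 119.02°  ·
antipodal pairs: 4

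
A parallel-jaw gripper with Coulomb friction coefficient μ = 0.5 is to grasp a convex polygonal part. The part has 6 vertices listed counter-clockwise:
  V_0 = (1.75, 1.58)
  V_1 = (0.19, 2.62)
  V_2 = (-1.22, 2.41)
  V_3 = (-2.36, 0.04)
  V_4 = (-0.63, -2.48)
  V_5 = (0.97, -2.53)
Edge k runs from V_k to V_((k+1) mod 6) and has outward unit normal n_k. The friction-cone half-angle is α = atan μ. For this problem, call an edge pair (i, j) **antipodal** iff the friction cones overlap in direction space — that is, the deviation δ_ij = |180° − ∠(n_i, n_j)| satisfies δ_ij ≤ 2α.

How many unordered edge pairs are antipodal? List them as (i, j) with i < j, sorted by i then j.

count = 5; pairs: (0,3), (0,4), (1,4), (2,5), (3,5)

α = atan 0.5 = 26.57°;  2α = 53.13°
n_0 = (+0.5547, +0.8321)
n_1 = (-0.1473, +0.9891)
n_2 = (-0.9012, +0.4335)
n_3 = (-0.8244, -0.5660)
n_4 = (-0.0312, -0.9995)
n_5 = (+0.9825, -0.1865)
  (0,1): δ = 137.84°  ·
  (0,2): δ = 82.00°  ·
  (0,3): δ = 21.84°  ✓
  (0,4): δ = 31.90°  ✓
  (0,5): δ = 112.94°  ·
  (1,2): δ = 124.16°  ·
  (1,3): δ = 64.00°  ·
  (1,4): δ = 10.26°  ✓
  (1,5): δ = 70.78°  ·
  (2,3): δ = 119.84°  ·
  (2,4): δ = 66.10°  ·
  (2,5): δ = 14.94°  ✓
  (3,4): δ = 126.26°  ·
  (3,5): δ = 45.22°  ✓
  (4,5): δ = 98.96°  ·
antipodal pairs: 5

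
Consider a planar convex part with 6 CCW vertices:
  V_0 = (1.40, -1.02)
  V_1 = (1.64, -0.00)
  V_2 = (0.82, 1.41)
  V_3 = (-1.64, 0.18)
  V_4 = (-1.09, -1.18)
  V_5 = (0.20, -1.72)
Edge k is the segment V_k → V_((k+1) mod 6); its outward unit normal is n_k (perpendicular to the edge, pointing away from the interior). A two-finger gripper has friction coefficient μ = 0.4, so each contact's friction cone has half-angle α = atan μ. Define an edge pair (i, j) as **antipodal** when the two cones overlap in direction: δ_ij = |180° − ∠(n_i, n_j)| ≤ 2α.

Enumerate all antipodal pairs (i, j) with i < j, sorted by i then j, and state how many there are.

α = atan 0.4 = 21.80°;  2α = 43.60°
n_0 = (+0.9734, -0.2290)
n_1 = (+0.8644, +0.5027)
n_2 = (-0.4472, +0.8944)
n_3 = (-0.9271, -0.3749)
n_4 = (-0.3861, -0.9224)
n_5 = (+0.5039, -0.8638)
  (0,1): δ = 136.58°  ·
  (0,2): δ = 50.19°  ·
  (0,3): δ = 35.26°  ✓
  (0,4): δ = 80.53°  ·
  (0,5): δ = 133.50°  ·
  (1,2): δ = 93.62°  ·
  (1,3): δ = 8.16°  ✓
  (1,4): δ = 37.11°  ✓
  (1,5): δ = 90.08°  ·
  (2,3): δ = 94.55°  ·
  (2,4): δ = 49.28°  ·
  (2,5): δ = 3.69°  ✓
  (3,4): δ = 134.73°  ·
  (3,5): δ = 81.76°  ·
  (4,5): δ = 127.03°  ·
antipodal pairs: 4

count = 4; pairs: (0,3), (1,3), (1,4), (2,5)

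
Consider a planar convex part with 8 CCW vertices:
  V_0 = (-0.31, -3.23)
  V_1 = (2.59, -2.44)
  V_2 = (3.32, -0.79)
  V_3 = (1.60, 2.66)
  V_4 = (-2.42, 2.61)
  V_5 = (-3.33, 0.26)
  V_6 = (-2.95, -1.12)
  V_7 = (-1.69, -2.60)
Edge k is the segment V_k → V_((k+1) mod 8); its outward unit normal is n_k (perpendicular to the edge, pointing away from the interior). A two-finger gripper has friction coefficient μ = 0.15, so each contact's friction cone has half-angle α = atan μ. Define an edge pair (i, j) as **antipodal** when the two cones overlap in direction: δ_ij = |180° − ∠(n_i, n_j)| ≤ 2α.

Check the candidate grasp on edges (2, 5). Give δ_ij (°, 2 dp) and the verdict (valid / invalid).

δ = 11.10°, valid

α = atan 0.15 = 8.53°;  2α = 17.06°
edge 2: e_2 = (-1.72, +3.45);  n_2 = (+0.8949, +0.4462)
edge 5: e_5 = (+0.38, -1.38);  n_5 = (-0.9641, -0.2655)
∠(n_2, n_5) = 168.90°
δ = |180° − 168.90°| = 11.10°
11.10° ≤ 2α = 17.06°  →  valid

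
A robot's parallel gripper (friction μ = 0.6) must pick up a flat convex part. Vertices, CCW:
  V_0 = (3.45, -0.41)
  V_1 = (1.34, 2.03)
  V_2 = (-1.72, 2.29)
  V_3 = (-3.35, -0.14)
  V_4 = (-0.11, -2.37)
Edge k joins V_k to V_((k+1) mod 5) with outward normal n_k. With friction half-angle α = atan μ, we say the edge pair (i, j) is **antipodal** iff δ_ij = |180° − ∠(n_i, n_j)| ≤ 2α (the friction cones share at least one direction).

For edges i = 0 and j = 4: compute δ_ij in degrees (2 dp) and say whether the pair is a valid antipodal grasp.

α = atan 0.6 = 30.96°;  2α = 61.93°
edge 0: e_0 = (-2.11, +2.44);  n_0 = (+0.7564, +0.6541)
edge 4: e_4 = (+3.56, +1.96);  n_4 = (+0.4823, -0.8760)
∠(n_0, n_4) = 102.02°
δ = |180° − 102.02°| = 77.98°
77.98° > 2α = 61.93°  →  invalid

δ = 77.98°, invalid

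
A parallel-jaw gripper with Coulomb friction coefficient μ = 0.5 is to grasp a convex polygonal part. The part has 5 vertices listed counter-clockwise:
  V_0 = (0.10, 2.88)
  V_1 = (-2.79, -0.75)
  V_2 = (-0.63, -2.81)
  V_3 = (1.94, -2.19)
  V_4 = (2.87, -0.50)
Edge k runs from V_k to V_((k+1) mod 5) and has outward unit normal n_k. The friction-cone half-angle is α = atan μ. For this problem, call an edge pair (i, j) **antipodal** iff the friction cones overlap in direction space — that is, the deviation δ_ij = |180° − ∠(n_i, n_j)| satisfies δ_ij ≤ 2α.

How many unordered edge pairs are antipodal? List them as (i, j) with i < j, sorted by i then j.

α = atan 0.5 = 26.57°;  2α = 53.13°
n_0 = (-0.7823, +0.6229)
n_1 = (-0.6902, -0.7237)
n_2 = (+0.2345, -0.9721)
n_3 = (+0.8761, -0.4821)
n_4 = (+0.7734, +0.6339)
  (0,1): δ = 95.12°  ·
  (0,2): δ = 37.91°  ✓
  (0,3): δ = 9.70°  ✓
  (0,4): δ = 77.86°  ·
  (1,2): δ = 122.79°  ·
  (1,3): δ = 75.18°  ·
  (1,4): δ = 7.02°  ✓
  (2,3): δ = 132.39°  ·
  (2,4): δ = 64.23°  ·
  (3,4): δ = 111.84°  ·
antipodal pairs: 3

count = 3; pairs: (0,2), (0,3), (1,4)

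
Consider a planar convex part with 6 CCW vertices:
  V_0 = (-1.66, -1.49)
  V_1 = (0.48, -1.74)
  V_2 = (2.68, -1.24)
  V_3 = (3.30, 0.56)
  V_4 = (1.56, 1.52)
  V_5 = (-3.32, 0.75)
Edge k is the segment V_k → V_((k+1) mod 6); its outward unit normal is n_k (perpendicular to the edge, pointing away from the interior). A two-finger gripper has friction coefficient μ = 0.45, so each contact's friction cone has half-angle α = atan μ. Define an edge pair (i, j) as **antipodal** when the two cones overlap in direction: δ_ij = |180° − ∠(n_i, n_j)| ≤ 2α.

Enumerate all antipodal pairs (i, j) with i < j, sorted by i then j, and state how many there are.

α = atan 0.45 = 24.23°;  2α = 48.46°
n_0 = (-0.1160, -0.9932)
n_1 = (+0.2216, -0.9751)
n_2 = (+0.9455, -0.3257)
n_3 = (+0.4831, +0.8756)
n_4 = (-0.1559, +0.9878)
n_5 = (-0.8034, -0.5954)
  (0,1): δ = 160.53°  ·
  (0,2): δ = 102.34°  ·
  (0,3): δ = 22.22°  ✓
  (0,4): δ = 15.63°  ✓
  (0,5): δ = 133.20°  ·
  (1,2): δ = 121.81°  ·
  (1,3): δ = 41.69°  ✓
  (1,4): δ = 3.84°  ✓
  (1,5): δ = 113.74°  ·
  (2,3): δ = 99.88°  ·
  (2,4): δ = 62.03°  ·
  (2,5): δ = 55.55°  ·
  (3,4): δ = 142.15°  ·
  (3,5): δ = 24.57°  ✓
  (4,5): δ = 62.43°  ·
antipodal pairs: 5

count = 5; pairs: (0,3), (0,4), (1,3), (1,4), (3,5)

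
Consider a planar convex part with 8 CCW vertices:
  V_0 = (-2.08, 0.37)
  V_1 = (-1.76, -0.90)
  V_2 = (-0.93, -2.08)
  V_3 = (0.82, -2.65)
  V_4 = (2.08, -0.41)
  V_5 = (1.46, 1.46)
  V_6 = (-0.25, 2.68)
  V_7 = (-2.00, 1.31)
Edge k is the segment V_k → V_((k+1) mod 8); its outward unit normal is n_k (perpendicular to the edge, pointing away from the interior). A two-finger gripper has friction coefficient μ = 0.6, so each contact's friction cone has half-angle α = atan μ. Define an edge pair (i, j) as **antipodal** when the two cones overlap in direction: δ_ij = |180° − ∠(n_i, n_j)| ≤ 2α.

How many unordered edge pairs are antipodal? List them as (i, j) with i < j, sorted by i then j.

count = 12; pairs: (0,3), (0,4), (0,5), (1,4), (1,5), (2,4), (2,5), (2,6), (3,6), (3,7), (4,7), (5,7)

α = atan 0.6 = 30.96°;  2α = 61.93°
n_0 = (-0.9697, -0.2443)
n_1 = (-0.8179, -0.5753)
n_2 = (-0.3097, -0.9508)
n_3 = (+0.8716, -0.4903)
n_4 = (+0.9492, +0.3147)
n_5 = (+0.5808, +0.8141)
n_6 = (-0.6164, +0.7874)
n_7 = (-0.9964, +0.0848)
  (0,1): δ = 159.02°  ·
  (0,2): δ = 122.18°  ·
  (0,3): δ = 43.50°  ✓
  (0,4): δ = 4.20°  ✓
  (0,5): δ = 40.35°  ✓
  (0,6): δ = 113.91°  ·
  (0,7): δ = 160.99°  ·
  (1,2): δ = 143.16°  ·
  (1,3): δ = 64.48°  ·
  (1,4): δ = 16.78°  ✓
  (1,5): δ = 19.37°  ✓
  (1,6): δ = 92.93°  ·
  (1,7): δ = 140.01°  ·
  (2,3): δ = 101.32°  ·
  (2,4): δ = 53.62°  ✓
  (2,5): δ = 17.46°  ✓
  (2,6): δ = 56.10°  ✓
  (2,7): δ = 103.18°  ·
  (3,4): δ = 132.30°  ·
  (3,5): δ = 96.15°  ·
  (3,6): δ = 22.59°  ✓
  (3,7): δ = 24.49°  ✓
  (4,5): δ = 143.85°  ·
  (4,6): δ = 70.29°  ·
  (4,7): δ = 23.21°  ✓
  (5,6): δ = 106.44°  ·
  (5,7): δ = 59.36°  ✓
  (6,7): δ = 132.92°  ·
antipodal pairs: 12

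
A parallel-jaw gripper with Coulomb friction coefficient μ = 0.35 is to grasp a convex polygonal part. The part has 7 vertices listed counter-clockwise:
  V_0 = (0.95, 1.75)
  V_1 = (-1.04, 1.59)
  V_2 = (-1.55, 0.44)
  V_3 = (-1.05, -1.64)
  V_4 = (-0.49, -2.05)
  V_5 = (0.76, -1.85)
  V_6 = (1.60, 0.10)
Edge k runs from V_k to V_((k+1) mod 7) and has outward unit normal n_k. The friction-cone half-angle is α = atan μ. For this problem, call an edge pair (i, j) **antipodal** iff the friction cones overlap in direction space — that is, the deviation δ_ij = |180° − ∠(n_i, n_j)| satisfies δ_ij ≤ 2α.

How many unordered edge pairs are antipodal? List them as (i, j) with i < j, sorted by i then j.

α = atan 0.35 = 19.29°;  2α = 38.58°
n_0 = (-0.0801, +0.9968)
n_1 = (-0.9141, +0.4054)
n_2 = (-0.9723, -0.2337)
n_3 = (-0.5907, -0.8069)
n_4 = (+0.1580, -0.9874)
n_5 = (+0.9184, -0.3956)
n_6 = (+0.9304, +0.3665)
  (0,1): δ = 118.51°  ·
  (0,2): δ = 81.08°  ·
  (0,3): δ = 40.81°  ·
  (0,4): δ = 4.49°  ✓
  (0,5): δ = 62.10°  ·
  (0,6): δ = 106.90°  ·
  (1,2): δ = 142.57°  ·
  (1,3): δ = 102.29°  ·
  (1,4): δ = 56.99°  ·
  (1,5): δ = 0.61°  ✓
  (1,6): δ = 45.42°  ·
  (2,3): δ = 139.73°  ·
  (2,4): δ = 94.43°  ·
  (2,5): δ = 36.82°  ✓
  (2,6): δ = 7.98°  ✓
  (3,4): δ = 134.70°  ·
  (3,5): δ = 77.10°  ·
  (3,6): δ = 32.29°  ✓
  (4,5): δ = 122.40°  ·
  (4,6): δ = 77.59°  ·
  (5,6): δ = 135.19°  ·
antipodal pairs: 5

count = 5; pairs: (0,4), (1,5), (2,5), (2,6), (3,6)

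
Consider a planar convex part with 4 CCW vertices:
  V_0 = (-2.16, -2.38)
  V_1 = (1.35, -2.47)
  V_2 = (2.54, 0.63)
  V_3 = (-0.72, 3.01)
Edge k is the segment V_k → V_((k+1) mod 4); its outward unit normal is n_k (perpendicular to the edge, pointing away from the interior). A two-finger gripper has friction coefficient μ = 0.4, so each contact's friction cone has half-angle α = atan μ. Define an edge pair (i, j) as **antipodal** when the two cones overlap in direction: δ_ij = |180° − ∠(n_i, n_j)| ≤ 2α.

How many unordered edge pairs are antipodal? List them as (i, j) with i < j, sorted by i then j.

count = 2; pairs: (0,2), (1,3)

α = atan 0.4 = 21.80°;  2α = 43.60°
n_0 = (-0.0256, -0.9997)
n_1 = (+0.9336, -0.3584)
n_2 = (+0.5896, +0.8077)
n_3 = (-0.9661, +0.2581)
  (0,1): δ = 109.53°  ·
  (0,2): δ = 34.66°  ✓
  (0,3): δ = 76.51°  ·
  (1,2): δ = 105.13°  ·
  (1,3): δ = 6.04°  ✓
  (2,3): δ = 68.83°  ·
antipodal pairs: 2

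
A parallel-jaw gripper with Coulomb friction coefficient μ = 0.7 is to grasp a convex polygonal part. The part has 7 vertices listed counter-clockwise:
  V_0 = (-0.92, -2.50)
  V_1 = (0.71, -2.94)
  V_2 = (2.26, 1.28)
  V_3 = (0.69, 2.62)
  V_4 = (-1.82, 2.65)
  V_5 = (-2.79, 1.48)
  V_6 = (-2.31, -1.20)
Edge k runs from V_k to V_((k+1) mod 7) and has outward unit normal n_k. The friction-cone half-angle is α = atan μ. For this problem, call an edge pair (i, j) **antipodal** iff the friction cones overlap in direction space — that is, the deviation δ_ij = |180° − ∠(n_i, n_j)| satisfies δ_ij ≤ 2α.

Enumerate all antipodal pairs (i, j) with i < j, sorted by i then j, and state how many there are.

count = 9; pairs: (0,2), (0,3), (0,4), (1,4), (1,5), (1,6), (2,5), (2,6), (3,6)

α = atan 0.7 = 34.99°;  2α = 69.98°
n_0 = (-0.2606, -0.9654)
n_1 = (+0.9387, -0.3448)
n_2 = (+0.6492, +0.7606)
n_3 = (+0.0120, +0.9999)
n_4 = (-0.7698, +0.6382)
n_5 = (-0.9843, -0.1763)
n_6 = (-0.6831, -0.7304)
  (0,1): δ = 95.06°  ·
  (0,2): δ = 25.37°  ✓
  (0,3): δ = 14.42°  ✓
  (0,4): δ = 65.45°  ✓
  (0,5): δ = 115.26°  ·
  (0,6): δ = 152.02°  ·
  (1,2): δ = 110.31°  ·
  (1,3): δ = 70.52°  ·
  (1,4): δ = 19.49°  ✓
  (1,5): δ = 30.32°  ✓
  (1,6): δ = 67.08°  ✓
  (2,3): δ = 140.20°  ·
  (2,4): δ = 89.18°  ·
  (2,5): δ = 39.36°  ✓
  (2,6): δ = 2.60°  ✓
  (3,4): δ = 128.98°  ·
  (3,5): δ = 79.16°  ·
  (3,6): δ = 42.40°  ✓
  (4,5): δ = 130.18°  ·
  (4,6): δ = 93.42°  ·
  (5,6): δ = 143.24°  ·
antipodal pairs: 9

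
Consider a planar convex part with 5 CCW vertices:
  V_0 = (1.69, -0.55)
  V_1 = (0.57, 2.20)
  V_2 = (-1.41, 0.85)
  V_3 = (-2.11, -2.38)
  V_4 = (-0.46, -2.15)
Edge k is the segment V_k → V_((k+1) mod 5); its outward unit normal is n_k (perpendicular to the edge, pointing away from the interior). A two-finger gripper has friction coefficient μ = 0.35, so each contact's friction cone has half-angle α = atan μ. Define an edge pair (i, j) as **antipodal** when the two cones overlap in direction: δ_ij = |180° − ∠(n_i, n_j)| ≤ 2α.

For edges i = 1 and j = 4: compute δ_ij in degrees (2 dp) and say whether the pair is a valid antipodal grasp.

α = atan 0.35 = 19.29°;  2α = 38.58°
edge 1: e_1 = (-1.98, -1.35);  n_1 = (-0.5633, +0.8262)
edge 4: e_4 = (+2.15, +1.60);  n_4 = (+0.5970, -0.8022)
∠(n_1, n_4) = 177.63°
δ = |180° − 177.63°| = 2.37°
2.37° ≤ 2α = 38.58°  →  valid

δ = 2.37°, valid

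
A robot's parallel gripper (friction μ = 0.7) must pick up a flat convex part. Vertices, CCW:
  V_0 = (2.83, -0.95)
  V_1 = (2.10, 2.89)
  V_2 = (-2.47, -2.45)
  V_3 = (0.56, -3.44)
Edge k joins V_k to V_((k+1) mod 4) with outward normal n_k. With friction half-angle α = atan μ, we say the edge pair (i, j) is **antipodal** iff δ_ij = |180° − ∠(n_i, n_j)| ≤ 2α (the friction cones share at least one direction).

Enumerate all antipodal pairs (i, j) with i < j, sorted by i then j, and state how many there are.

α = atan 0.7 = 34.99°;  2α = 69.98°
n_0 = (+0.9824, +0.1868)
n_1 = (-0.7598, +0.6502)
n_2 = (-0.3106, -0.9505)
n_3 = (+0.7390, -0.6737)
  (0,1): δ = 51.32°  ✓
  (0,2): δ = 61.14°  ✓
  (0,3): δ = 126.88°  ·
  (1,2): δ = 67.54°  ✓
  (1,3): δ = 1.80°  ✓
  (2,3): δ = 114.26°  ·
antipodal pairs: 4

count = 4; pairs: (0,1), (0,2), (1,2), (1,3)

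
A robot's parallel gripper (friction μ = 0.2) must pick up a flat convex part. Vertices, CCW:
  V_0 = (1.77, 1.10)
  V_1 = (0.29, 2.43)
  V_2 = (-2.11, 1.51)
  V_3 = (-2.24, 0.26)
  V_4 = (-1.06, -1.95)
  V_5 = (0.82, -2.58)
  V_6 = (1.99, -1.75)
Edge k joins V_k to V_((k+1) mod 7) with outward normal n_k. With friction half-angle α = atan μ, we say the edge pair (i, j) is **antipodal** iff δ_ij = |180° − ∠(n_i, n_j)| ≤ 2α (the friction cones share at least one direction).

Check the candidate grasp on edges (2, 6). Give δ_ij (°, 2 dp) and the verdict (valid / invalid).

δ = 10.35°, valid

α = atan 0.2 = 11.31°;  2α = 22.62°
edge 2: e_2 = (-0.13, -1.25);  n_2 = (-0.9946, +0.1034)
edge 6: e_6 = (-0.22, +2.85);  n_6 = (+0.9970, +0.0770)
∠(n_2, n_6) = 169.65°
δ = |180° − 169.65°| = 10.35°
10.35° ≤ 2α = 22.62°  →  valid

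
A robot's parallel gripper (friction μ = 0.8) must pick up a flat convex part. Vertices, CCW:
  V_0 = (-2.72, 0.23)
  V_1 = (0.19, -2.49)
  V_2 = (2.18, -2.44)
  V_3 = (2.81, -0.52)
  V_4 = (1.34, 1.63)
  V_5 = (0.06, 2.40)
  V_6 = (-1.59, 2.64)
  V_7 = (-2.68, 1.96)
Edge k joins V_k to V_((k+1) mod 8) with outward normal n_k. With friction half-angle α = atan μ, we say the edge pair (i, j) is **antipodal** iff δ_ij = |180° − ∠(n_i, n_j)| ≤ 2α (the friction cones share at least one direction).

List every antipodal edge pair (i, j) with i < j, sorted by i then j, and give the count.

count = 13; pairs: (0,2), (0,3), (0,4), (0,5), (0,6), (1,3), (1,4), (1,5), (1,6), (2,6), (2,7), (3,7), (4,7)

α = atan 0.8 = 38.66°;  2α = 77.32°
n_0 = (-0.6829, -0.7306)
n_1 = (+0.0251, -0.9997)
n_2 = (+0.9502, -0.3118)
n_3 = (+0.8255, +0.5644)
n_4 = (+0.5155, +0.8569)
n_5 = (+0.1439, +0.9896)
n_6 = (-0.5293, +0.8484)
n_7 = (-0.9997, +0.0231)
  (0,1): δ = 135.49°  ·
  (0,2): δ = 65.10°  ✓
  (0,3): δ = 12.57°  ✓
  (0,4): δ = 12.04°  ✓
  (0,5): δ = 34.79°  ✓
  (0,6): δ = 75.03°  ✓
  (0,7): δ = 131.74°  ·
  (1,2): δ = 109.61°  ·
  (1,3): δ = 57.08°  ✓
  (1,4): δ = 32.47°  ✓
  (1,5): δ = 9.72°  ✓
  (1,6): δ = 30.52°  ✓
  (1,7): δ = 87.24°  ·
  (2,3): δ = 127.47°  ·
  (2,4): δ = 102.86°  ·
  (2,5): δ = 80.11°  ·
  (2,6): δ = 39.88°  ✓
  (2,7): δ = 16.84°  ✓
  (3,4): δ = 155.39°  ·
  (3,5): δ = 132.64°  ·
  (3,6): δ = 92.40°  ·
  (3,7): δ = 35.69°  ✓
  (4,5): δ = 157.25°  ·
  (4,6): δ = 117.01°  ·
  (4,7): δ = 60.29°  ✓
  (5,6): δ = 139.77°  ·
  (5,7): δ = 83.05°  ·
  (6,7): δ = 123.28°  ·
antipodal pairs: 13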